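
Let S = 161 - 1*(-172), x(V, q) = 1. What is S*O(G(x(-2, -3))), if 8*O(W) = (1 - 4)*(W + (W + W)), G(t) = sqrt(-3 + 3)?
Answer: 0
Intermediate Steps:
G(t) = 0 (G(t) = sqrt(0) = 0)
O(W) = -9*W/8 (O(W) = ((1 - 4)*(W + (W + W)))/8 = (-3*(W + 2*W))/8 = (-9*W)/8 = -9*W/8)
S = 333 (S = 161 + 172 = 333)
S*O(G(x(-2, -3))) = 333*(-9/8*0) = 333*0 = 0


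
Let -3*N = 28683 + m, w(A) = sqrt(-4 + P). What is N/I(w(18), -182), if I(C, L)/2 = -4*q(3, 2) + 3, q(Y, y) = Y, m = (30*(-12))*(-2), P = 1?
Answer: 1089/2 ≈ 544.50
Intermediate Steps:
m = 720 (m = -360*(-2) = 720)
w(A) = I*sqrt(3) (w(A) = sqrt(-4 + 1) = sqrt(-3) = I*sqrt(3))
N = -9801 (N = -(28683 + 720)/3 = -1/3*29403 = -9801)
I(C, L) = -18 (I(C, L) = 2*(-4*3 + 3) = 2*(-12 + 3) = 2*(-9) = -18)
N/I(w(18), -182) = -9801/(-18) = -9801*(-1/18) = 1089/2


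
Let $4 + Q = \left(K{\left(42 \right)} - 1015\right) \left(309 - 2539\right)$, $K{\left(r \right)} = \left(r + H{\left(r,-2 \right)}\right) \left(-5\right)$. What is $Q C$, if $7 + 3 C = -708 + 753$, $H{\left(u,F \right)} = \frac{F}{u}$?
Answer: $\frac{2179509608}{63} \approx 3.4595 \cdot 10^{7}$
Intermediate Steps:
$K{\left(r \right)} = - 5 r + \frac{10}{r}$ ($K{\left(r \right)} = \left(r - \frac{2}{r}\right) \left(-5\right) = - 5 r + \frac{10}{r}$)
$Q = \frac{57355516}{21}$ ($Q = -4 + \left(\left(\left(-5\right) 42 + \frac{10}{42}\right) - 1015\right) \left(309 - 2539\right) = -4 + \left(\left(-210 + 10 \cdot \frac{1}{42}\right) - 1015\right) \left(-2230\right) = -4 + \left(\left(-210 + \frac{5}{21}\right) - 1015\right) \left(-2230\right) = -4 + \left(- \frac{4405}{21} - 1015\right) \left(-2230\right) = -4 - - \frac{57355600}{21} = -4 + \frac{57355600}{21} = \frac{57355516}{21} \approx 2.7312 \cdot 10^{6}$)
$C = \frac{38}{3}$ ($C = - \frac{7}{3} + \frac{-708 + 753}{3} = - \frac{7}{3} + \frac{1}{3} \cdot 45 = - \frac{7}{3} + 15 = \frac{38}{3} \approx 12.667$)
$Q C = \frac{57355516}{21} \cdot \frac{38}{3} = \frac{2179509608}{63}$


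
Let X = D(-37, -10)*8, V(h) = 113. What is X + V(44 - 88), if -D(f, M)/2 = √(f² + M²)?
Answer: 113 - 16*√1469 ≈ -500.24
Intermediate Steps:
D(f, M) = -2*√(M² + f²) (D(f, M) = -2*√(f² + M²) = -2*√(M² + f²))
X = -16*√1469 (X = -2*√((-10)² + (-37)²)*8 = -2*√(100 + 1369)*8 = -2*√1469*8 = -16*√1469 ≈ -613.24)
X + V(44 - 88) = -16*√1469 + 113 = 113 - 16*√1469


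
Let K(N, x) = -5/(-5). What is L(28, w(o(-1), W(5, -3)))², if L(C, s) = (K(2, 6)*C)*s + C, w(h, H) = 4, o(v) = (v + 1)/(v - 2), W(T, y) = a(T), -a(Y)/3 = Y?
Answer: 19600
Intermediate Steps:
a(Y) = -3*Y
W(T, y) = -3*T
o(v) = (1 + v)/(-2 + v)
K(N, x) = 1 (K(N, x) = -5*(-⅕) = 1)
L(C, s) = C + C*s (L(C, s) = (1*C)*s + C = C*s + C = C + C*s)
L(28, w(o(-1), W(5, -3)))² = (28*(1 + 4))² = (28*5)² = 140² = 19600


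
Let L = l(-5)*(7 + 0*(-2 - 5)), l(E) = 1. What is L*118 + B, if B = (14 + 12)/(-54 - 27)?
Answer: 66880/81 ≈ 825.68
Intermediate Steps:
B = -26/81 (B = 26/(-81) = 26*(-1/81) = -26/81 ≈ -0.32099)
L = 7 (L = 1*(7 + 0*(-2 - 5)) = 1*(7 + 0*(-7)) = 1*(7 + 0) = 1*7 = 7)
L*118 + B = 7*118 - 26/81 = 826 - 26/81 = 66880/81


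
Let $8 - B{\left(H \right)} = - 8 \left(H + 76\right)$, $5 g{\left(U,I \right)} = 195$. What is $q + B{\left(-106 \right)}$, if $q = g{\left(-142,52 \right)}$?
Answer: $-193$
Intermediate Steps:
$g{\left(U,I \right)} = 39$ ($g{\left(U,I \right)} = \frac{1}{5} \cdot 195 = 39$)
$B{\left(H \right)} = 616 + 8 H$ ($B{\left(H \right)} = 8 - - 8 \left(H + 76\right) = 8 - - 8 \left(76 + H\right) = 8 - \left(-608 - 8 H\right) = 8 + \left(608 + 8 H\right) = 616 + 8 H$)
$q = 39$
$q + B{\left(-106 \right)} = 39 + \left(616 + 8 \left(-106\right)\right) = 39 + \left(616 - 848\right) = 39 - 232 = -193$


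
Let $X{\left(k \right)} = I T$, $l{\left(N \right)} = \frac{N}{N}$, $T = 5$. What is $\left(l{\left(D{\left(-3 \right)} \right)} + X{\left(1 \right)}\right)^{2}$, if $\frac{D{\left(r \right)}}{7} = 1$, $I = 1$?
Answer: $36$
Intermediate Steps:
$D{\left(r \right)} = 7$ ($D{\left(r \right)} = 7 \cdot 1 = 7$)
$l{\left(N \right)} = 1$
$X{\left(k \right)} = 5$ ($X{\left(k \right)} = 1 \cdot 5 = 5$)
$\left(l{\left(D{\left(-3 \right)} \right)} + X{\left(1 \right)}\right)^{2} = \left(1 + 5\right)^{2} = 6^{2} = 36$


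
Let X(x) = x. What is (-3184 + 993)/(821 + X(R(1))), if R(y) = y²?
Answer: -2191/822 ≈ -2.6655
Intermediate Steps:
(-3184 + 993)/(821 + X(R(1))) = (-3184 + 993)/(821 + 1²) = -2191/(821 + 1) = -2191/822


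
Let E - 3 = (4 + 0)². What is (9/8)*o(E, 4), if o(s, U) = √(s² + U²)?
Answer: 9*√377/8 ≈ 21.844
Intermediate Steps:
E = 19 (E = 3 + (4 + 0)² = 3 + 4² = 3 + 16 = 19)
o(s, U) = √(U² + s²)
(9/8)*o(E, 4) = (9/8)*√(4² + 19²) = (9*(⅛))*√(16 + 361) = 9*√377/8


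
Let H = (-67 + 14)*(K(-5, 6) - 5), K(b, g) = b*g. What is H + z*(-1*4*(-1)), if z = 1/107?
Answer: 198489/107 ≈ 1855.0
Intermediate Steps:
z = 1/107 ≈ 0.0093458
H = 1855 (H = (-67 + 14)*(-5*6 - 5) = -53*(-30 - 5) = -53*(-35) = 1855)
H + z*(-1*4*(-1)) = 1855 + (-1*4*(-1))/107 = 1855 + (-4*(-1))/107 = 1855 + (1/107)*4 = 1855 + 4/107 = 198489/107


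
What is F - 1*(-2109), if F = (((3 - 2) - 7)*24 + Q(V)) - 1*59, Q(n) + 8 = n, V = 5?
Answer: 1903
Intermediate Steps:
Q(n) = -8 + n
F = -206 (F = (((3 - 2) - 7)*24 + (-8 + 5)) - 1*59 = ((1 - 7)*24 - 3) - 59 = (-6*24 - 3) - 59 = (-144 - 3) - 59 = -147 - 59 = -206)
F - 1*(-2109) = -206 - 1*(-2109) = -206 + 2109 = 1903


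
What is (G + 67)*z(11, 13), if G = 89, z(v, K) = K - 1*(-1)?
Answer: 2184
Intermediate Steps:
z(v, K) = 1 + K (z(v, K) = K + 1 = 1 + K)
(G + 67)*z(11, 13) = (89 + 67)*(1 + 13) = 156*14 = 2184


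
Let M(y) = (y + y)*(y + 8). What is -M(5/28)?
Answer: -1145/392 ≈ -2.9209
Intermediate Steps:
M(y) = 2*y*(8 + y) (M(y) = (2*y)*(8 + y) = 2*y*(8 + y))
-M(5/28) = -2*5/28*(8 + 5/28) = -2*5*(1/28)*(8 + 5*(1/28)) = -2*5*(8 + 5/28)/28 = -2*5*229/(28*28) = -1*1145/392 = -1145/392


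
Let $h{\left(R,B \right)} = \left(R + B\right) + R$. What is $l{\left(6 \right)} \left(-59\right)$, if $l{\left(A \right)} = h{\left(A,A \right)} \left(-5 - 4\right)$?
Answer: $9558$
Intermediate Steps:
$h{\left(R,B \right)} = B + 2 R$ ($h{\left(R,B \right)} = \left(B + R\right) + R = B + 2 R$)
$l{\left(A \right)} = - 27 A$ ($l{\left(A \right)} = \left(A + 2 A\right) \left(-5 - 4\right) = 3 A \left(-9\right) = - 27 A$)
$l{\left(6 \right)} \left(-59\right) = \left(-27\right) 6 \left(-59\right) = \left(-162\right) \left(-59\right) = 9558$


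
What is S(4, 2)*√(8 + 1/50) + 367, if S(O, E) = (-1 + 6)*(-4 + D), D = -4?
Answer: 367 - 4*√802 ≈ 253.72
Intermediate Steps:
S(O, E) = -40 (S(O, E) = (-1 + 6)*(-4 - 4) = 5*(-8) = -40)
S(4, 2)*√(8 + 1/50) + 367 = -40*√(8 + 1/50) + 367 = -4*√802 + 367 = 367 - 4*√802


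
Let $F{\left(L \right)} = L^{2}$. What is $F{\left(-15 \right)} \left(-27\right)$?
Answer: $-6075$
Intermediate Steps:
$F{\left(-15 \right)} \left(-27\right) = \left(-15\right)^{2} \left(-27\right) = 225 \left(-27\right) = -6075$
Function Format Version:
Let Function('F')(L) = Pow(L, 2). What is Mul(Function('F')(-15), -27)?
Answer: -6075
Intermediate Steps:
Mul(Function('F')(-15), -27) = Mul(Pow(-15, 2), -27) = Mul(225, -27) = -6075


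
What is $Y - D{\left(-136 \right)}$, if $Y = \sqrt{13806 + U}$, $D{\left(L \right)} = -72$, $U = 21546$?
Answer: $72 + 6 \sqrt{982} \approx 260.02$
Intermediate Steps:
$Y = 6 \sqrt{982}$ ($Y = \sqrt{13806 + 21546} = \sqrt{35352} = 6 \sqrt{982} \approx 188.02$)
$Y - D{\left(-136 \right)} = 6 \sqrt{982} - -72 = 6 \sqrt{982} + 72 = 72 + 6 \sqrt{982}$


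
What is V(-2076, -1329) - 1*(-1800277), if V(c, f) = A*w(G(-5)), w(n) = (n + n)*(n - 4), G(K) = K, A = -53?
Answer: 1795507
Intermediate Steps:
w(n) = 2*n*(-4 + n) (w(n) = (2*n)*(-4 + n) = 2*n*(-4 + n))
V(c, f) = -4770 (V(c, f) = -106*(-5)*(-4 - 5) = -106*(-5)*(-9) = -53*90 = -4770)
V(-2076, -1329) - 1*(-1800277) = -4770 - 1*(-1800277) = -4770 + 1800277 = 1795507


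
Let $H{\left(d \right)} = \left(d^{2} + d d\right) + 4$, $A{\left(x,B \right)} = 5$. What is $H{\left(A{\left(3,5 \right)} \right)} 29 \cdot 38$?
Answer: $59508$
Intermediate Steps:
$H{\left(d \right)} = 4 + 2 d^{2}$ ($H{\left(d \right)} = \left(d^{2} + d^{2}\right) + 4 = 2 d^{2} + 4 = 4 + 2 d^{2}$)
$H{\left(A{\left(3,5 \right)} \right)} 29 \cdot 38 = \left(4 + 2 \cdot 5^{2}\right) 29 \cdot 38 = \left(4 + 2 \cdot 25\right) 29 \cdot 38 = \left(4 + 50\right) 29 \cdot 38 = 54 \cdot 29 \cdot 38 = 1566 \cdot 38 = 59508$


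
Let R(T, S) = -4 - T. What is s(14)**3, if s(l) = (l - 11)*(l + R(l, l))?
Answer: -1728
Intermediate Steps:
s(l) = 44 - 4*l (s(l) = (l - 11)*(l + (-4 - l)) = (-11 + l)*(-4) = 44 - 4*l)
s(14)**3 = (44 - 4*14)**3 = (44 - 56)**3 = (-12)**3 = -1728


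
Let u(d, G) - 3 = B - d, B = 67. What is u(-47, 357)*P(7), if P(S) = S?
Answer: 819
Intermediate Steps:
u(d, G) = 70 - d (u(d, G) = 3 + (67 - d) = 70 - d)
u(-47, 357)*P(7) = (70 - 1*(-47))*7 = (70 + 47)*7 = 117*7 = 819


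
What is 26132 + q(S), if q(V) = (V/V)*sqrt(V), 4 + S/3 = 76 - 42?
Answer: 26132 + 3*sqrt(10) ≈ 26142.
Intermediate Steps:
S = 90 (S = -12 + 3*(76 - 42) = -12 + 3*34 = -12 + 102 = 90)
q(V) = sqrt(V) (q(V) = 1*sqrt(V) = sqrt(V))
26132 + q(S) = 26132 + sqrt(90) = 26132 + 3*sqrt(10)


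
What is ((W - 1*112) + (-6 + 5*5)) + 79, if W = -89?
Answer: -103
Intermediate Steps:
((W - 1*112) + (-6 + 5*5)) + 79 = ((-89 - 1*112) + (-6 + 5*5)) + 79 = ((-89 - 112) + (-6 + 25)) + 79 = (-201 + 19) + 79 = -182 + 79 = -103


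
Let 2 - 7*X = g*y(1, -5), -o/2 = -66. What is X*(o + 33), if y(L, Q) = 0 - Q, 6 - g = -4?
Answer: -7920/7 ≈ -1131.4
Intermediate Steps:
g = 10 (g = 6 - 1*(-4) = 6 + 4 = 10)
y(L, Q) = -Q
o = 132 (o = -2*(-66) = 132)
X = -48/7 (X = 2/7 - 10*(-1*(-5))/7 = 2/7 - 10*5/7 = 2/7 - ⅐*50 = 2/7 - 50/7 = -48/7 ≈ -6.8571)
X*(o + 33) = -48*(132 + 33)/7 = -48/7*165 = -7920/7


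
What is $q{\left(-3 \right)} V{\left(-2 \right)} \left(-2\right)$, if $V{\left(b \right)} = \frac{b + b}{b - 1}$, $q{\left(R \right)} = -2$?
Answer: $\frac{16}{3} \approx 5.3333$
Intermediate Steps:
$V{\left(b \right)} = \frac{2 b}{-1 + b}$
$q{\left(-3 \right)} V{\left(-2 \right)} \left(-2\right) = - 2 \cdot 2 \left(-2\right) \frac{1}{-1 - 2} \left(-2\right) = - 2 \cdot 2 \left(-2\right) \frac{1}{-3} \left(-2\right) = - 2 \cdot 2 \left(-2\right) \left(- \frac{1}{3}\right) \left(-2\right) = \left(-2\right) \frac{4}{3} \left(-2\right) = \left(- \frac{8}{3}\right) \left(-2\right) = \frac{16}{3}$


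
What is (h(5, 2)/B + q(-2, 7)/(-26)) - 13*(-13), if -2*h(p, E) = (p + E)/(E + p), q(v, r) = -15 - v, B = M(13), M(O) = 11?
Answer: 1864/11 ≈ 169.45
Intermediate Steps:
B = 11
h(p, E) = -½ (h(p, E) = -(p + E)/(2*(E + p)) = -(E + p)/(2*(E + p)) = -½*1 = -½)
(h(5, 2)/B + q(-2, 7)/(-26)) - 13*(-13) = (-½/11 + (-15 - 1*(-2))/(-26)) - 13*(-13) = (-½*1/11 + (-15 + 2)*(-1/26)) + 169 = (-1/22 - 13*(-1/26)) + 169 = (-1/22 + ½) + 169 = 5/11 + 169 = 1864/11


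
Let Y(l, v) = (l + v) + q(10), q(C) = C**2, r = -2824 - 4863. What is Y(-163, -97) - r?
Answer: 7527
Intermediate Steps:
r = -7687
Y(l, v) = 100 + l + v (Y(l, v) = (l + v) + 10**2 = (l + v) + 100 = 100 + l + v)
Y(-163, -97) - r = (100 - 163 - 97) - 1*(-7687) = -160 + 7687 = 7527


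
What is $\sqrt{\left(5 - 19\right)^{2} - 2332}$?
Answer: $2 i \sqrt{534} \approx 46.217 i$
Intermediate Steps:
$\sqrt{\left(5 - 19\right)^{2} - 2332} = \sqrt{\left(-14\right)^{2} - 2332} = \sqrt{196 - 2332} = \sqrt{-2136} = 2 i \sqrt{534}$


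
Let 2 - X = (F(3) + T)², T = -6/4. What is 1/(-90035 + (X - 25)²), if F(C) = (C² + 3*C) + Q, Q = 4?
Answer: 16/1702969 ≈ 9.3954e-6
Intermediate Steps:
T = -3/2 (T = -6*¼ = -3/2 ≈ -1.5000)
F(C) = 4 + C² + 3*C (F(C) = (C² + 3*C) + 4 = 4 + C² + 3*C)
X = -1673/4 (X = 2 - ((4 + 3² + 3*3) - 3/2)² = 2 - ((4 + 9 + 9) - 3/2)² = 2 - (22 - 3/2)² = 2 - (41/2)² = 2 - 1*1681/4 = 2 - 1681/4 = -1673/4 ≈ -418.25)
1/(-90035 + (X - 25)²) = 1/(-90035 + (-1673/4 - 25)²) = 1/(-90035 + (-1773/4)²) = 1/(-90035 + 3143529/16) = 1/(1702969/16) = 16/1702969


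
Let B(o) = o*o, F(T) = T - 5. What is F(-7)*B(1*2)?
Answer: -48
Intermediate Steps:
F(T) = -5 + T
B(o) = o²
F(-7)*B(1*2) = (-5 - 7)*(1*2)² = -12*2² = -12*4 = -48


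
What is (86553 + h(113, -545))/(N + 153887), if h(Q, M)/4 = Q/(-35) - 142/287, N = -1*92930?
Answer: 41394061/29157765 ≈ 1.4197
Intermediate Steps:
N = -92930
h(Q, M) = -568/287 - 4*Q/35 (h(Q, M) = 4*(Q/(-35) - 142/287) = 4*(Q*(-1/35) - 142*1/287) = 4*(-Q/35 - 142/287) = 4*(-142/287 - Q/35) = -568/287 - 4*Q/35)
(86553 + h(113, -545))/(N + 153887) = (86553 + (-568/287 - 4/35*113))/(-92930 + 153887) = (86553 + (-568/287 - 452/35))/60957 = (86553 - 21372/1435)*(1/60957) = (124182183/1435)*(1/60957) = 41394061/29157765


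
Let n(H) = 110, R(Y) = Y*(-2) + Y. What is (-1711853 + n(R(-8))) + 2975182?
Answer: 1263439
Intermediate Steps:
R(Y) = -Y (R(Y) = -2*Y + Y = -Y)
(-1711853 + n(R(-8))) + 2975182 = (-1711853 + 110) + 2975182 = -1711743 + 2975182 = 1263439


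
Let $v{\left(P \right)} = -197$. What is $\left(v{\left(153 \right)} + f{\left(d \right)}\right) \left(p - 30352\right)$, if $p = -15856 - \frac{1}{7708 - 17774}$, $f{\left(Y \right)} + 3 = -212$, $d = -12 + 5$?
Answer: $\frac{95816723762}{5033} \approx 1.9038 \cdot 10^{7}$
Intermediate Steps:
$d = -7$
$f{\left(Y \right)} = -215$ ($f{\left(Y \right)} = -3 - 212 = -215$)
$p = - \frac{159606495}{10066}$ ($p = -15856 - \frac{1}{-10066} = -15856 - - \frac{1}{10066} = -15856 + \frac{1}{10066} = - \frac{159606495}{10066} \approx -15856.0$)
$\left(v{\left(153 \right)} + f{\left(d \right)}\right) \left(p - 30352\right) = \left(-197 - 215\right) \left(- \frac{159606495}{10066} - 30352\right) = \left(-412\right) \left(- \frac{465129727}{10066}\right) = \frac{95816723762}{5033}$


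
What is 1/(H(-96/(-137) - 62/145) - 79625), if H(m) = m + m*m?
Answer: -394618225/31421338936659 ≈ -1.2559e-5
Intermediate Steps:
H(m) = m + m²
1/(H(-96/(-137) - 62/145) - 79625) = 1/((-96/(-137) - 62/145)*(1 + (-96/(-137) - 62/145)) - 79625) = 1/((-96*(-1/137) - 62*1/145)*(1 + (-96*(-1/137) - 62*1/145)) - 79625) = 1/((96/137 - 62/145)*(1 + (96/137 - 62/145)) - 79625) = 1/(5426*(1 + 5426/19865)/19865 - 79625) = 1/((5426/19865)*(25291/19865) - 79625) = 1/(137228966/394618225 - 79625) = 1/(-31421338936659/394618225) = -394618225/31421338936659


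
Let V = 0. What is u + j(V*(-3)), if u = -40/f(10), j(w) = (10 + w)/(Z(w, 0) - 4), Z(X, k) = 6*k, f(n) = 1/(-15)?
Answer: 1195/2 ≈ 597.50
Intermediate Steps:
f(n) = -1/15
j(w) = -5/2 - w/4 (j(w) = (10 + w)/(6*0 - 4) = (10 + w)/(0 - 4) = (10 + w)/(-4) = (10 + w)*(-¼) = -5/2 - w/4)
u = 600 (u = -40/(-1/15) = -40*(-15) = 600)
u + j(V*(-3)) = 600 + (-5/2 - 0*(-3)) = 600 + (-5/2 - ¼*0) = 600 + (-5/2 + 0) = 600 - 5/2 = 1195/2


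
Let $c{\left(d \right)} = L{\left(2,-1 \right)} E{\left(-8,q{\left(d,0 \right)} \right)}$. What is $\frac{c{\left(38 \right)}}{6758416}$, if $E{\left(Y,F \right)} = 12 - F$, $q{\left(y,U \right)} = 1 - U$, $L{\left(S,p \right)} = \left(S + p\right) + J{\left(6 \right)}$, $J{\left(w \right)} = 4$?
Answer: $\frac{55}{6758416} \approx 8.138 \cdot 10^{-6}$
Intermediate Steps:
$L{\left(S,p \right)} = 4 + S + p$ ($L{\left(S,p \right)} = \left(S + p\right) + 4 = 4 + S + p$)
$c{\left(d \right)} = 55$ ($c{\left(d \right)} = \left(4 + 2 - 1\right) \left(12 - \left(1 - 0\right)\right) = 5 \left(12 - \left(1 + 0\right)\right) = 5 \left(12 - 1\right) = 5 \cdot 11 = 55$)
$\frac{c{\left(38 \right)}}{6758416} = \frac{55}{6758416}$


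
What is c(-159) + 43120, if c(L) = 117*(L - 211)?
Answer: -170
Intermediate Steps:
c(L) = -24687 + 117*L (c(L) = 117*(-211 + L) = -24687 + 117*L)
c(-159) + 43120 = (-24687 + 117*(-159)) + 43120 = (-24687 - 18603) + 43120 = -43290 + 43120 = -170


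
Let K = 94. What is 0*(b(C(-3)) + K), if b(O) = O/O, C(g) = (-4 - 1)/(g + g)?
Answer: 0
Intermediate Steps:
C(g) = -5/(2*g) (C(g) = -5*1/(2*g) = -5/(2*g))
b(O) = 1
0*(b(C(-3)) + K) = 0*(1 + 94) = 0*95 = 0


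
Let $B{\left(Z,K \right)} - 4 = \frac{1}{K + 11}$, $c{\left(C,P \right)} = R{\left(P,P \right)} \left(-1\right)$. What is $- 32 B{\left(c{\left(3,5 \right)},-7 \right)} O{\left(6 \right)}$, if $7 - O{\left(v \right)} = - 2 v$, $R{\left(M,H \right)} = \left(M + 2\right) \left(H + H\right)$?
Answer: $-2584$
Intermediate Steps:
$R{\left(M,H \right)} = 2 H \left(2 + M\right)$ ($R{\left(M,H \right)} = \left(2 + M\right) 2 H = 2 H \left(2 + M\right)$)
$c{\left(C,P \right)} = - 2 P \left(2 + P\right)$ ($c{\left(C,P \right)} = 2 P \left(2 + P\right) \left(-1\right) = - 2 P \left(2 + P\right)$)
$B{\left(Z,K \right)} = 4 + \frac{1}{11 + K}$ ($B{\left(Z,K \right)} = 4 + \frac{1}{K + 11} = 4 + \frac{1}{11 + K}$)
$O{\left(v \right)} = 7 + 2 v$ ($O{\left(v \right)} = 7 - - 2 v = 7 + 2 v$)
$- 32 B{\left(c{\left(3,5 \right)},-7 \right)} O{\left(6 \right)} = - 32 \frac{45 + 4 \left(-7\right)}{11 - 7} \left(7 + 2 \cdot 6\right) = - 32 \frac{45 - 28}{4} \left(7 + 12\right) = - 32 \cdot \frac{1}{4} \cdot 17 \cdot 19 = \left(-32\right) \frac{17}{4} \cdot 19 = \left(-136\right) 19 = -2584$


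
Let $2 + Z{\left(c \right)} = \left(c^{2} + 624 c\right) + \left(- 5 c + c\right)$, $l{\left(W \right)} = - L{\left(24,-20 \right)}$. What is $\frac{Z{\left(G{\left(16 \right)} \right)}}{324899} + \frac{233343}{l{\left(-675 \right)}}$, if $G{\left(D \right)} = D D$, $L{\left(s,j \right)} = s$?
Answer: $- \frac{25269175087}{2599192} \approx -9721.9$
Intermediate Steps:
$G{\left(D \right)} = D^{2}$
$l{\left(W \right)} = -24$ ($l{\left(W \right)} = \left(-1\right) 24 = -24$)
$Z{\left(c \right)} = -2 + c^{2} + 620 c$ ($Z{\left(c \right)} = -2 + \left(\left(c^{2} + 624 c\right) + \left(- 5 c + c\right)\right) = -2 - \left(- c^{2} - 620 c\right) = -2 + \left(c^{2} + 620 c\right) = -2 + c^{2} + 620 c$)
$\frac{Z{\left(G{\left(16 \right)} \right)}}{324899} + \frac{233343}{l{\left(-675 \right)}} = \frac{-2 + \left(16^{2}\right)^{2} + 620 \cdot 16^{2}}{324899} + \frac{233343}{-24} = \left(-2 + 256^{2} + 620 \cdot 256\right) \frac{1}{324899} + 233343 \left(- \frac{1}{24}\right) = \left(-2 + 65536 + 158720\right) \frac{1}{324899} - \frac{77781}{8} = 224254 \cdot \frac{1}{324899} - \frac{77781}{8} = \frac{224254}{324899} - \frac{77781}{8} = - \frac{25269175087}{2599192}$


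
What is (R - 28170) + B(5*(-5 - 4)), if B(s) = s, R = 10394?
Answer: -17821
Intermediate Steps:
(R - 28170) + B(5*(-5 - 4)) = (10394 - 28170) + 5*(-5 - 4) = -17776 + 5*(-9) = -17776 - 45 = -17821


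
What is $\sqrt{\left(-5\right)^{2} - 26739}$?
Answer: $19 i \sqrt{74} \approx 163.44 i$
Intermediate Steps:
$\sqrt{\left(-5\right)^{2} - 26739} = \sqrt{25 - 26739} = \sqrt{-26714} = 19 i \sqrt{74}$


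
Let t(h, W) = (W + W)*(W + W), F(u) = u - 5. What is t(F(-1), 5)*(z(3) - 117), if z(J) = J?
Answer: -11400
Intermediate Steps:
F(u) = -5 + u
t(h, W) = 4*W² (t(h, W) = (2*W)*(2*W) = 4*W²)
t(F(-1), 5)*(z(3) - 117) = (4*5²)*(3 - 117) = (4*25)*(-114) = 100*(-114) = -11400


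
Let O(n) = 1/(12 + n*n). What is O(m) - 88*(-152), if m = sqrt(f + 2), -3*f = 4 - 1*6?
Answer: 588547/44 ≈ 13376.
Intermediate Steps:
f = 2/3 (f = -(4 - 1*6)/3 = -(4 - 6)/3 = -1/3*(-2) = 2/3 ≈ 0.66667)
m = 2*sqrt(6)/3 (m = sqrt(2/3 + 2) = sqrt(8/3) = 2*sqrt(6)/3 ≈ 1.6330)
O(n) = 1/(12 + n**2)
O(m) - 88*(-152) = 1/(12 + (2*sqrt(6)/3)**2) - 88*(-152) = 1/(12 + 8/3) + 13376 = 1/(44/3) + 13376 = 3/44 + 13376 = 588547/44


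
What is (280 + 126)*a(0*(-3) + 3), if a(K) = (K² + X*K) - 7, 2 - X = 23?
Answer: -24766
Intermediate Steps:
X = -21 (X = 2 - 1*23 = 2 - 23 = -21)
a(K) = -7 + K² - 21*K (a(K) = (K² - 21*K) - 7 = -7 + K² - 21*K)
(280 + 126)*a(0*(-3) + 3) = (280 + 126)*(-7 + (0*(-3) + 3)² - 21*(0*(-3) + 3)) = 406*(-7 + (0 + 3)² - 21*(0 + 3)) = 406*(-7 + 3² - 21*3) = 406*(-7 + 9 - 63) = 406*(-61) = -24766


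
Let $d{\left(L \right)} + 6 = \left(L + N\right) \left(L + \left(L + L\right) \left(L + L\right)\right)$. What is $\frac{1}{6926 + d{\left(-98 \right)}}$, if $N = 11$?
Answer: $- \frac{1}{3326746} \approx -3.0059 \cdot 10^{-7}$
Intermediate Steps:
$d{\left(L \right)} = -6 + \left(11 + L\right) \left(L + 4 L^{2}\right)$ ($d{\left(L \right)} = -6 + \left(L + 11\right) \left(L + \left(L + L\right) \left(L + L\right)\right) = -6 + \left(11 + L\right) \left(L + 2 L 2 L\right) = -6 + \left(11 + L\right) \left(L + 4 L^{2}\right)$)
$\frac{1}{6926 + d{\left(-98 \right)}} = \frac{1}{6926 + \left(-6 + 4 \left(-98\right)^{3} + 11 \left(-98\right) + 45 \left(-98\right)^{2}\right)} = \frac{1}{6926 + \left(-6 + 4 \left(-941192\right) - 1078 + 45 \cdot 9604\right)} = \frac{1}{6926 - 3333672} = \frac{1}{-3326746} = - \frac{1}{3326746}$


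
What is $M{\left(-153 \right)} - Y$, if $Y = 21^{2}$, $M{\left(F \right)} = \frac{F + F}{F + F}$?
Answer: $-440$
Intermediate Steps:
$M{\left(F \right)} = 1$ ($M{\left(F \right)} = \frac{2 F}{2 F} = 2 F \frac{1}{2 F} = 1$)
$Y = 441$
$M{\left(-153 \right)} - Y = 1 - 441 = -440$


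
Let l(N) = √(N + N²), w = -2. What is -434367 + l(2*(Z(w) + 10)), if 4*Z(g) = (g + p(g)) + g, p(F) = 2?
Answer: -434367 + 2*√95 ≈ -4.3435e+5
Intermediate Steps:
Z(g) = ½ + g/2 (Z(g) = ((g + 2) + g)/4 = ((2 + g) + g)/4 = (2 + 2*g)/4 = ½ + g/2)
-434367 + l(2*(Z(w) + 10)) = -434367 + √((2*((½ + (½)*(-2)) + 10))*(1 + 2*((½ + (½)*(-2)) + 10))) = -434367 + √((2*((½ - 1) + 10))*(1 + 2*((½ - 1) + 10))) = -434367 + √((2*(-½ + 10))*(1 + 2*(-½ + 10))) = -434367 + √((2*(19/2))*(1 + 2*(19/2))) = -434367 + √(19*(1 + 19)) = -434367 + √(19*20) = -434367 + √380 = -434367 + 2*√95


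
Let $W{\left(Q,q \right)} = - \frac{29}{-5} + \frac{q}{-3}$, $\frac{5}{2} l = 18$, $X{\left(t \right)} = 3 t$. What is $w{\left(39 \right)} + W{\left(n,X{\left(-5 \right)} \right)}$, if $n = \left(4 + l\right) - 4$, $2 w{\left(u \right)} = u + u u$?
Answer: $\frac{3954}{5} \approx 790.8$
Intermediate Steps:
$l = \frac{36}{5}$ ($l = \frac{2}{5} \cdot 18 = \frac{36}{5} \approx 7.2$)
$w{\left(u \right)} = \frac{u}{2} + \frac{u^{2}}{2}$ ($w{\left(u \right)} = \frac{u + u u}{2} = \frac{u + u^{2}}{2} = \frac{u}{2} + \frac{u^{2}}{2}$)
$n = \frac{36}{5}$ ($n = \left(4 + \frac{36}{5}\right) - 4 = \frac{56}{5} - 4 = \frac{36}{5} \approx 7.2$)
$W{\left(Q,q \right)} = \frac{29}{5} - \frac{q}{3}$ ($W{\left(Q,q \right)} = \left(-29\right) \left(- \frac{1}{5}\right) + q \left(- \frac{1}{3}\right) = \frac{29}{5} - \frac{q}{3}$)
$w{\left(39 \right)} + W{\left(n,X{\left(-5 \right)} \right)} = \frac{1}{2} \cdot 39 \left(1 + 39\right) + \left(\frac{29}{5} - \frac{3 \left(-5\right)}{3}\right) = \frac{1}{2} \cdot 39 \cdot 40 + \left(\frac{29}{5} - -5\right) = 780 + \left(\frac{29}{5} + 5\right) = 780 + \frac{54}{5} = \frac{3954}{5}$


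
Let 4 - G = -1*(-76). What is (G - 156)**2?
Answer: 51984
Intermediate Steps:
G = -72 (G = 4 - (-1)*(-76) = 4 - 1*76 = 4 - 76 = -72)
(G - 156)**2 = (-72 - 156)**2 = (-228)**2 = 51984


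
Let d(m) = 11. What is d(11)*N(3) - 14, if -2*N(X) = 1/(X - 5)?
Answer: -45/4 ≈ -11.250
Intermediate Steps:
N(X) = -1/(2*(-5 + X)) (N(X) = -1/(2*(X - 5)) = -1/(2*(-5 + X)))
d(11)*N(3) - 14 = 11*(-1/(-10 + 2*3)) - 14 = 11*(-1/(-10 + 6)) - 14 = 11*(-1/(-4)) - 14 = 11*(-1*(-¼)) - 14 = 11*(¼) - 14 = 11/4 - 14 = -45/4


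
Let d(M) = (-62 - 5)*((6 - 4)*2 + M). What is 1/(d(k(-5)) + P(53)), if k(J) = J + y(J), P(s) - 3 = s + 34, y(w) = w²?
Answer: -1/1518 ≈ -0.00065876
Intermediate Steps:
P(s) = 37 + s (P(s) = 3 + (s + 34) = 3 + (34 + s) = 37 + s)
k(J) = J + J²
d(M) = -268 - 67*M (d(M) = -67*(2*2 + M) = -67*(4 + M) = -268 - 67*M)
1/(d(k(-5)) + P(53)) = 1/((-268 - (-335)*(1 - 5)) + (37 + 53)) = 1/((-268 - (-335)*(-4)) + 90) = 1/((-268 - 67*20) + 90) = 1/((-268 - 1340) + 90) = 1/(-1608 + 90) = 1/(-1518) = -1/1518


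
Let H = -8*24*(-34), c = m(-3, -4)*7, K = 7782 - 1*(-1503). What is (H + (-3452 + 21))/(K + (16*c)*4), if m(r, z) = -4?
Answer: 3097/7493 ≈ 0.41332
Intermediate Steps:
K = 9285 (K = 7782 + 1503 = 9285)
c = -28 (c = -4*7 = -28)
H = 6528 (H = -192*(-34) = 6528)
(H + (-3452 + 21))/(K + (16*c)*4) = (6528 + (-3452 + 21))/(9285 + (16*(-28))*4) = (6528 - 3431)/(9285 - 448*4) = 3097/(9285 - 1792) = 3097/7493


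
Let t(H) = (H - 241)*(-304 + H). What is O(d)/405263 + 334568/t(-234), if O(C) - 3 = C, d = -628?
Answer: 67714156317/51782479825 ≈ 1.3077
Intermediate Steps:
O(C) = 3 + C
t(H) = (-304 + H)*(-241 + H) (t(H) = (-241 + H)*(-304 + H) = (-304 + H)*(-241 + H))
O(d)/405263 + 334568/t(-234) = (3 - 628)/405263 + 334568/(73264 + (-234)² - 545*(-234)) = -625*1/405263 + 334568/(73264 + 54756 + 127530) = -625/405263 + 334568/255550 = -625/405263 + 334568*(1/255550) = -625/405263 + 167284/127775 = 67714156317/51782479825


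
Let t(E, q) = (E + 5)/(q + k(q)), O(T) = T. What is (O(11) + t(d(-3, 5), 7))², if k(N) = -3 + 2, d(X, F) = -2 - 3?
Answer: 121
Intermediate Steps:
d(X, F) = -5
k(N) = -1
t(E, q) = (5 + E)/(-1 + q) (t(E, q) = (E + 5)/(q - 1) = (5 + E)/(-1 + q))
(O(11) + t(d(-3, 5), 7))² = (11 + (5 - 5)/(-1 + 7))² = (11 + 0/6)² = (11 + (⅙)*0)² = (11 + 0)² = 11² = 121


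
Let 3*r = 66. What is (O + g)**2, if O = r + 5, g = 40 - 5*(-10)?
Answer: 13689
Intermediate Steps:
r = 22 (r = (1/3)*66 = 22)
g = 90 (g = 40 + 50 = 90)
O = 27 (O = 22 + 5 = 27)
(O + g)**2 = (27 + 90)**2 = 117**2 = 13689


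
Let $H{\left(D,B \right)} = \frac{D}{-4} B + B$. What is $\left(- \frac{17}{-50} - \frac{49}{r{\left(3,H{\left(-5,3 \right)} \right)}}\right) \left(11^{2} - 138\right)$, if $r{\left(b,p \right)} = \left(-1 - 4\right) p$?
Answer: $- \frac{41123}{1350} \approx -30.461$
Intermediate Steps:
$H{\left(D,B \right)} = B - \frac{B D}{4}$ ($H{\left(D,B \right)} = D \left(- \frac{1}{4}\right) B + B = - \frac{D}{4} B + B = - \frac{B D}{4} + B = B - \frac{B D}{4}$)
$r{\left(b,p \right)} = - 5 p$
$\left(- \frac{17}{-50} - \frac{49}{r{\left(3,H{\left(-5,3 \right)} \right)}}\right) \left(11^{2} - 138\right) = \left(- \frac{17}{-50} - \frac{49}{\left(-5\right) \frac{1}{4} \cdot 3 \left(4 - -5\right)}\right) \left(11^{2} - 138\right) = \left(\left(-17\right) \left(- \frac{1}{50}\right) - \frac{49}{\left(-5\right) \frac{1}{4} \cdot 3 \left(4 + 5\right)}\right) \left(121 - 138\right) = \left(\frac{17}{50} - \frac{49}{\left(-5\right) \frac{1}{4} \cdot 3 \cdot 9}\right) \left(-17\right) = \left(\frac{17}{50} - \frac{49}{\left(-5\right) \frac{27}{4}}\right) \left(-17\right) = \left(\frac{17}{50} - \frac{49}{- \frac{135}{4}}\right) \left(-17\right) = \left(\frac{17}{50} - - \frac{196}{135}\right) \left(-17\right) = \left(\frac{17}{50} + \frac{196}{135}\right) \left(-17\right) = \frac{2419}{1350} \left(-17\right) = - \frac{41123}{1350}$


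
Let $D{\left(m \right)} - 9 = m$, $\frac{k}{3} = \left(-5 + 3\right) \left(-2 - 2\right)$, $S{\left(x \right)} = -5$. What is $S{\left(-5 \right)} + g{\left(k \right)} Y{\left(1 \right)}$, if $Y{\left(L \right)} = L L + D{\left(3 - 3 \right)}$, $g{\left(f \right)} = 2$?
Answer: $15$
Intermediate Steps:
$k = 24$ ($k = 3 \left(-5 + 3\right) \left(-2 - 2\right) = 3 \left(\left(-2\right) \left(-4\right)\right) = 3 \cdot 8 = 24$)
$D{\left(m \right)} = 9 + m$
$Y{\left(L \right)} = 9 + L^{2}$ ($Y{\left(L \right)} = L L + \left(9 + \left(3 - 3\right)\right) = L^{2} + \left(9 + \left(3 - 3\right)\right) = L^{2} + \left(9 + 0\right) = L^{2} + 9 = 9 + L^{2}$)
$S{\left(-5 \right)} + g{\left(k \right)} Y{\left(1 \right)} = -5 + 2 \left(9 + 1^{2}\right) = -5 + 2 \left(9 + 1\right) = -5 + 2 \cdot 10 = -5 + 20 = 15$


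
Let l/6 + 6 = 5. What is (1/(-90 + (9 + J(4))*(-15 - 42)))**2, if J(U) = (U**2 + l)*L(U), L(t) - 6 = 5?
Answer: 1/47238129 ≈ 2.1169e-8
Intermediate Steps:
L(t) = 11 (L(t) = 6 + 5 = 11)
l = -6 (l = -36 + 6*5 = -36 + 30 = -6)
J(U) = -66 + 11*U**2 (J(U) = (U**2 - 6)*11 = (-6 + U**2)*11 = -66 + 11*U**2)
(1/(-90 + (9 + J(4))*(-15 - 42)))**2 = (1/(-90 + (9 + (-66 + 11*4**2))*(-15 - 42)))**2 = (1/(-90 + (9 + (-66 + 11*16))*(-57)))**2 = (1/(-90 + (9 + (-66 + 176))*(-57)))**2 = (1/(-90 + (9 + 110)*(-57)))**2 = (1/(-90 + 119*(-57)))**2 = (1/(-90 - 6783))**2 = (1/(-6873))**2 = (-1/6873)**2 = 1/47238129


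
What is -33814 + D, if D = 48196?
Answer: 14382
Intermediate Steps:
-33814 + D = -33814 + 48196 = 14382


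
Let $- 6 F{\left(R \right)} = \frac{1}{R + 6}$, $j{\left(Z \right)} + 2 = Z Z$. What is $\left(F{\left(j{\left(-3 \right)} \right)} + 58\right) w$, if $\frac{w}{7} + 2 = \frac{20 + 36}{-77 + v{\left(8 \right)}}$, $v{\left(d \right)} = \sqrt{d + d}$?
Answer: $- \frac{3197761}{2847} \approx -1123.2$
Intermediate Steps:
$v{\left(d \right)} = \sqrt{2} \sqrt{d}$ ($v{\left(d \right)} = \sqrt{2 d} = \sqrt{2} \sqrt{d}$)
$j{\left(Z \right)} = -2 + Z^{2}$ ($j{\left(Z \right)} = -2 + Z Z = -2 + Z^{2}$)
$F{\left(R \right)} = - \frac{1}{6 \left(6 + R\right)}$ ($F{\left(R \right)} = - \frac{1}{6 \left(R + 6\right)} = - \frac{1}{6 \left(6 + R\right)}$)
$w = - \frac{1414}{73}$ ($w = -14 + 7 \frac{20 + 36}{-77 + \sqrt{2} \sqrt{8}} = -14 + 7 \frac{56}{-77 + \sqrt{2} \cdot 2 \sqrt{2}} = -14 + 7 \frac{56}{-77 + 4} = -14 + 7 \frac{56}{-73} = -14 + 7 \cdot 56 \left(- \frac{1}{73}\right) = -14 + 7 \left(- \frac{56}{73}\right) = -14 - \frac{392}{73} = - \frac{1414}{73} \approx -19.37$)
$\left(F{\left(j{\left(-3 \right)} \right)} + 58\right) w = \left(- \frac{1}{36 + 6 \left(-2 + \left(-3\right)^{2}\right)} + 58\right) \left(- \frac{1414}{73}\right) = \left(- \frac{1}{36 + 6 \left(-2 + 9\right)} + 58\right) \left(- \frac{1414}{73}\right) = \left(- \frac{1}{36 + 6 \cdot 7} + 58\right) \left(- \frac{1414}{73}\right) = \left(- \frac{1}{36 + 42} + 58\right) \left(- \frac{1414}{73}\right) = \left(- \frac{1}{78} + 58\right) \left(- \frac{1414}{73}\right) = \frac{4523}{78} \left(- \frac{1414}{73}\right) = - \frac{3197761}{2847}$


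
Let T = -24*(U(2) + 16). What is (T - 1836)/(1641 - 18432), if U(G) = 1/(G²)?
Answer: 742/5597 ≈ 0.13257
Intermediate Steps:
U(G) = G⁻²
T = -390 (T = -24*(2⁻² + 16) = -24*(¼ + 16) = -24*65/4 = -390)
(T - 1836)/(1641 - 18432) = (-390 - 1836)/(1641 - 18432) = -2226/(-16791) = -2226*(-1/16791) = 742/5597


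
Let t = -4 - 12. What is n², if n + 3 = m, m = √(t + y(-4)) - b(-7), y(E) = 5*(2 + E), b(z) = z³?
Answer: (340 + I*√26)² ≈ 1.1557e+5 + 3467.3*I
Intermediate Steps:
y(E) = 10 + 5*E
t = -16
m = 343 + I*√26 (m = √(-16 + (10 + 5*(-4))) - 1*(-7)³ = √(-16 + (10 - 20)) - 1*(-343) = √(-16 - 10) + 343 = √(-26) + 343 = I*√26 + 343 = 343 + I*√26 ≈ 343.0 + 5.099*I)
n = 340 + I*√26 (n = -3 + (343 + I*√26) = 340 + I*√26 ≈ 340.0 + 5.099*I)
n² = (340 + I*√26)²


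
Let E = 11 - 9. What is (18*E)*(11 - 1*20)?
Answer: -324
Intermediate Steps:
E = 2
(18*E)*(11 - 1*20) = (18*2)*(11 - 1*20) = 36*(11 - 20) = 36*(-9) = -324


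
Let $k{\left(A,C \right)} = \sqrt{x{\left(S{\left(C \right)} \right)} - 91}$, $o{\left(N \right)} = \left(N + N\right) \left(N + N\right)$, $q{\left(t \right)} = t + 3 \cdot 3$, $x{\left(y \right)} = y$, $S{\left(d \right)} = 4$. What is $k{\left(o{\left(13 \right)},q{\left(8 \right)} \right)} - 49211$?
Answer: $-49211 + i \sqrt{87} \approx -49211.0 + 9.3274 i$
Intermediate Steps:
$q{\left(t \right)} = 9 + t$ ($q{\left(t \right)} = t + 9 = 9 + t$)
$o{\left(N \right)} = 4 N^{2}$ ($o{\left(N \right)} = 2 N 2 N = 4 N^{2}$)
$k{\left(A,C \right)} = i \sqrt{87}$ ($k{\left(A,C \right)} = \sqrt{4 - 91} = \sqrt{-87} = i \sqrt{87}$)
$k{\left(o{\left(13 \right)},q{\left(8 \right)} \right)} - 49211 = i \sqrt{87} - 49211 = -49211 + i \sqrt{87}$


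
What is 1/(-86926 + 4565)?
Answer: -1/82361 ≈ -1.2142e-5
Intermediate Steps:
1/(-86926 + 4565) = 1/(-82361) = -1/82361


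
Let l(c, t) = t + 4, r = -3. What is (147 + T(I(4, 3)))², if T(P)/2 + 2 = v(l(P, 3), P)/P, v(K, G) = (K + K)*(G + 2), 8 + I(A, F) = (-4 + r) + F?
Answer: 249001/9 ≈ 27667.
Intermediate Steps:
I(A, F) = -15 + F (I(A, F) = -8 + ((-4 - 3) + F) = -8 + (-7 + F) = -15 + F)
l(c, t) = 4 + t
v(K, G) = 2*K*(2 + G) (v(K, G) = (2*K)*(2 + G) = 2*K*(2 + G))
T(P) = -4 + 2*(28 + 14*P)/P (T(P) = -4 + 2*((2*(4 + 3)*(2 + P))/P) = -4 + 2*((2*7*(2 + P))/P) = -4 + 2*((28 + 14*P)/P) = -4 + 2*(28 + 14*P)/P)
(147 + T(I(4, 3)))² = (147 + (24 + 56/(-15 + 3)))² = (147 + (24 + 56/(-12)))² = (147 + (24 + 56*(-1/12)))² = (147 + (24 - 14/3))² = (147 + 58/3)² = (499/3)² = 249001/9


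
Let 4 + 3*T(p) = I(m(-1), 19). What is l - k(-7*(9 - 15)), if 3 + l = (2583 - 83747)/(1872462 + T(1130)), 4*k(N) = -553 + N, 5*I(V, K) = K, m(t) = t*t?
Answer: 14010507731/112347716 ≈ 124.71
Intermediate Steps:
m(t) = t**2
I(V, K) = K/5
T(p) = -1/15 (T(p) = -4/3 + ((1/5)*19)/3 = -4/3 + (1/3)*(19/5) = -4/3 + 19/15 = -1/15)
k(N) = -553/4 + N/4 (k(N) = (-553 + N)/4 = -553/4 + N/4)
l = -85478247/28086929 (l = -3 + (2583 - 83747)/(1872462 - 1/15) = -3 - 81164/28086929/15 = -3 - 81164*15/28086929 = -3 - 1217460/28086929 = -85478247/28086929 ≈ -3.0433)
l - k(-7*(9 - 15)) = -85478247/28086929 - (-553/4 + (-7*(9 - 15))/4) = -85478247/28086929 - (-553/4 + (-7*(-6))/4) = -85478247/28086929 - (-553/4 + (1/4)*42) = -85478247/28086929 - (-553/4 + 21/2) = -85478247/28086929 - 1*(-511/4) = -85478247/28086929 + 511/4 = 14010507731/112347716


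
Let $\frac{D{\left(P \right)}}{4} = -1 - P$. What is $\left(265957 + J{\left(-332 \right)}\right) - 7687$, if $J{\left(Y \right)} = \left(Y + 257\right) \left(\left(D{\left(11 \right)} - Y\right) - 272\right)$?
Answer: $257370$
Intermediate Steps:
$D{\left(P \right)} = -4 - 4 P$ ($D{\left(P \right)} = 4 \left(-1 - P\right) = -4 - 4 P$)
$J{\left(Y \right)} = \left(-320 - Y\right) \left(257 + Y\right)$ ($J{\left(Y \right)} = \left(Y + 257\right) \left(\left(\left(-4 - 44\right) - Y\right) - 272\right) = \left(257 + Y\right) \left(\left(\left(-4 - 44\right) - Y\right) - 272\right) = \left(257 + Y\right) \left(\left(-48 - Y\right) - 272\right) = \left(257 + Y\right) \left(-320 - Y\right) = \left(-320 - Y\right) \left(257 + Y\right)$)
$\left(265957 + J{\left(-332 \right)}\right) - 7687 = \left(265957 - 900\right) - 7687 = 265057 - 7687 = 257370$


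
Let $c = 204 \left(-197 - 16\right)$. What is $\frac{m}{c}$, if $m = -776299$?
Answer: $\frac{776299}{43452} \approx 17.866$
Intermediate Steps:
$c = -43452$ ($c = 204 \left(-213\right) = -43452$)
$\frac{m}{c} = - \frac{776299}{-43452} = \left(-776299\right) \left(- \frac{1}{43452}\right) = \frac{776299}{43452}$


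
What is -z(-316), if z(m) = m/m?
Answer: -1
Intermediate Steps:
z(m) = 1
-z(-316) = -1*1 = -1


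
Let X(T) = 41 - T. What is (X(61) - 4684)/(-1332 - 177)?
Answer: 1568/503 ≈ 3.1173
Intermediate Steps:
(X(61) - 4684)/(-1332 - 177) = ((41 - 1*61) - 4684)/(-1332 - 177) = ((41 - 61) - 4684)/(-1509) = (-20 - 4684)*(-1/1509) = -4704*(-1/1509) = 1568/503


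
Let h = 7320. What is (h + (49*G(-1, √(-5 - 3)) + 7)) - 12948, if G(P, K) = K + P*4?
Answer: -5817 + 98*I*√2 ≈ -5817.0 + 138.59*I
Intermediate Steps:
G(P, K) = K + 4*P
(h + (49*G(-1, √(-5 - 3)) + 7)) - 12948 = (7320 + (49*(√(-5 - 3) + 4*(-1)) + 7)) - 12948 = (7320 + (49*(√(-8) - 4) + 7)) - 12948 = (7320 + (49*(2*I*√2 - 4) + 7)) - 12948 = (7320 + (49*(-4 + 2*I*√2) + 7)) - 12948 = (7320 + ((-196 + 98*I*√2) + 7)) - 12948 = (7320 + (-189 + 98*I*√2)) - 12948 = (7131 + 98*I*√2) - 12948 = -5817 + 98*I*√2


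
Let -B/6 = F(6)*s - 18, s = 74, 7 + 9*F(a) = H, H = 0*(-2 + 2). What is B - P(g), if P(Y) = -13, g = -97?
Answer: 1399/3 ≈ 466.33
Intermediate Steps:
H = 0 (H = 0*0 = 0)
F(a) = -7/9 (F(a) = -7/9 + (1/9)*0 = -7/9 + 0 = -7/9)
B = 1360/3 (B = -6*(-7/9*74 - 18) = -6*(-518/9 - 18) = -6*(-680/9) = 1360/3 ≈ 453.33)
B - P(g) = 1360/3 - 1*(-13) = 1360/3 + 13 = 1399/3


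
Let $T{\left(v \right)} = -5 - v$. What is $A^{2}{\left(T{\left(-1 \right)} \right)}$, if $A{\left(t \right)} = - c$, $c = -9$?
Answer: $81$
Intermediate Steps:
$A{\left(t \right)} = 9$ ($A{\left(t \right)} = \left(-1\right) \left(-9\right) = 9$)
$A^{2}{\left(T{\left(-1 \right)} \right)} = 9^{2} = 81$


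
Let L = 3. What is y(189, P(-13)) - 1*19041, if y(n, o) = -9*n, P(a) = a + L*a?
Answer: -20742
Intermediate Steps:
P(a) = 4*a (P(a) = a + 3*a = 4*a)
y(189, P(-13)) - 1*19041 = -9*189 - 1*19041 = -1701 - 19041 = -20742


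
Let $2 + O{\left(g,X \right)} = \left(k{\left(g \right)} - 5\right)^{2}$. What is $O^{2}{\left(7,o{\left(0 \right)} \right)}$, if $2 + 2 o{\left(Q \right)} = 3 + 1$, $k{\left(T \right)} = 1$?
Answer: $196$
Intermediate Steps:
$o{\left(Q \right)} = 1$ ($o{\left(Q \right)} = -1 + \frac{3 + 1}{2} = -1 + \frac{1}{2} \cdot 4 = -1 + 2 = 1$)
$O{\left(g,X \right)} = 14$ ($O{\left(g,X \right)} = -2 + \left(1 - 5\right)^{2} = -2 + \left(-4\right)^{2} = -2 + 16 = 14$)
$O^{2}{\left(7,o{\left(0 \right)} \right)} = 14^{2} = 196$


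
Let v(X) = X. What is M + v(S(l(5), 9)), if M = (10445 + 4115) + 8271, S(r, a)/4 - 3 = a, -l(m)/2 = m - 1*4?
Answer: 22879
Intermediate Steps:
l(m) = 8 - 2*m (l(m) = -2*(m - 1*4) = -2*(m - 4) = -2*(-4 + m) = 8 - 2*m)
S(r, a) = 12 + 4*a
M = 22831 (M = 14560 + 8271 = 22831)
M + v(S(l(5), 9)) = 22831 + (12 + 4*9) = 22831 + (12 + 36) = 22831 + 48 = 22879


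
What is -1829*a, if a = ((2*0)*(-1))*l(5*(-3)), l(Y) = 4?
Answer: 0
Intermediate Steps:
a = 0 (a = ((2*0)*(-1))*4 = (0*(-1))*4 = 0*4 = 0)
-1829*a = -1829*0 = 0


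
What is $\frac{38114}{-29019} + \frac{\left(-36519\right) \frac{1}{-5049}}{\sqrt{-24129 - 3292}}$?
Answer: $- \frac{2242}{1707} - \frac{12173 i \sqrt{27421}}{46149543} \approx -1.3134 - 0.043679 i$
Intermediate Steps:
$\frac{38114}{-29019} + \frac{\left(-36519\right) \frac{1}{-5049}}{\sqrt{-24129 - 3292}} = 38114 \left(- \frac{1}{29019}\right) + \frac{\left(-36519\right) \left(- \frac{1}{5049}\right)}{\sqrt{-27421}} = - \frac{2242}{1707} + \frac{12173}{1683 i \sqrt{27421}} = - \frac{2242}{1707} + \frac{12173 \left(- \frac{i \sqrt{27421}}{27421}\right)}{1683} = - \frac{2242}{1707} - \frac{12173 i \sqrt{27421}}{46149543}$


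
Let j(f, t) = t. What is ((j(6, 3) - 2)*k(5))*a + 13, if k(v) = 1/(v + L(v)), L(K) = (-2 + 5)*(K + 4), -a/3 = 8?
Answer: 49/4 ≈ 12.250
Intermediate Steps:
a = -24 (a = -3*8 = -24)
L(K) = 12 + 3*K (L(K) = 3*(4 + K) = 12 + 3*K)
k(v) = 1/(12 + 4*v) (k(v) = 1/(v + (12 + 3*v)) = 1/(12 + 4*v))
((j(6, 3) - 2)*k(5))*a + 13 = ((3 - 2)*(1/(4*(3 + 5))))*(-24) + 13 = (1*((¼)/8))*(-24) + 13 = (1*((¼)*(⅛)))*(-24) + 13 = (1*(1/32))*(-24) + 13 = (1/32)*(-24) + 13 = -¾ + 13 = 49/4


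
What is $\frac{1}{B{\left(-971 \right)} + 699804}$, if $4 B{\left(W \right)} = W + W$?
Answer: $\frac{2}{1398637} \approx 1.43 \cdot 10^{-6}$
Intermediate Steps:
$B{\left(W \right)} = \frac{W}{2}$ ($B{\left(W \right)} = \frac{W + W}{4} = \frac{2 W}{4} = \frac{W}{2}$)
$\frac{1}{B{\left(-971 \right)} + 699804} = \frac{1}{\frac{1}{2} \left(-971\right) + 699804} = \frac{1}{- \frac{971}{2} + 699804} = \frac{1}{\frac{1398637}{2}} = \frac{2}{1398637}$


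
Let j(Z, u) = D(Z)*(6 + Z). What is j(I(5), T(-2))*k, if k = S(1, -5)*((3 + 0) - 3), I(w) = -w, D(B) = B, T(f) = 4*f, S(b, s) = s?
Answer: 0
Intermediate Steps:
j(Z, u) = Z*(6 + Z)
k = 0 (k = -5*((3 + 0) - 3) = -5*(3 - 3) = -5*0 = 0)
j(I(5), T(-2))*k = ((-1*5)*(6 - 1*5))*0 = -5*(6 - 5)*0 = -5*1*0 = -5*0 = 0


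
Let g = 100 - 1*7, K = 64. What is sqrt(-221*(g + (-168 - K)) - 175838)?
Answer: 61*I*sqrt(39) ≈ 380.94*I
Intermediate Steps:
g = 93 (g = 100 - 7 = 93)
sqrt(-221*(g + (-168 - K)) - 175838) = sqrt(-221*(93 + (-168 - 1*64)) - 175838) = sqrt(-221*(93 + (-168 - 64)) - 175838) = sqrt(-221*(93 - 232) - 175838) = sqrt(-221*(-139) - 175838) = sqrt(30719 - 175838) = sqrt(-145119) = 61*I*sqrt(39)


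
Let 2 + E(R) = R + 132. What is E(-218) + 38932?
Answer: 38844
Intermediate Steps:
E(R) = 130 + R (E(R) = -2 + (R + 132) = -2 + (132 + R) = 130 + R)
E(-218) + 38932 = (130 - 218) + 38932 = -88 + 38932 = 38844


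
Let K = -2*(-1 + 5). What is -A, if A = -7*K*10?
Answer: -560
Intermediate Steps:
K = -8 (K = -2*4 = -8)
A = 560 (A = -7*(-8)*10 = 56*10 = 560)
-A = -1*560 = -560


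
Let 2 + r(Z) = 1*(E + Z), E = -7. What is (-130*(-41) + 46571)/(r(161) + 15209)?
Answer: 51901/15361 ≈ 3.3787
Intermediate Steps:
r(Z) = -9 + Z (r(Z) = -2 + 1*(-7 + Z) = -2 + (-7 + Z) = -9 + Z)
(-130*(-41) + 46571)/(r(161) + 15209) = (-130*(-41) + 46571)/((-9 + 161) + 15209) = (5330 + 46571)/(152 + 15209) = 51901/15361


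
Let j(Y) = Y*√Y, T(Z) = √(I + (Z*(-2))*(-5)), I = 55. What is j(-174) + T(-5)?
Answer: √5 - 174*I*√174 ≈ 2.2361 - 2295.2*I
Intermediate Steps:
T(Z) = √(55 + 10*Z) (T(Z) = √(55 + (Z*(-2))*(-5)) = √(55 - 2*Z*(-5)) = √(55 + 10*Z))
j(Y) = Y^(3/2)
j(-174) + T(-5) = (-174)^(3/2) + √(55 + 10*(-5)) = -174*I*√174 + √(55 - 50) = -174*I*√174 + √5 = √5 - 174*I*√174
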